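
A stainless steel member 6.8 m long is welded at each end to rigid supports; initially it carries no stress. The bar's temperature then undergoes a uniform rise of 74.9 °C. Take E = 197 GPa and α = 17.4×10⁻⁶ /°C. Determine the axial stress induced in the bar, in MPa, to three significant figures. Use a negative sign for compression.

-257 MPa

Free thermal expansion αLΔT = 17.4e-6 · 6800 · 74.9 = 8.862 mm.
The walls impose strain ε = −(8.862)/6800 = -1.3033e-03; σ = Eε = 197000 · -1.3033e-03 = -256.7 MPa.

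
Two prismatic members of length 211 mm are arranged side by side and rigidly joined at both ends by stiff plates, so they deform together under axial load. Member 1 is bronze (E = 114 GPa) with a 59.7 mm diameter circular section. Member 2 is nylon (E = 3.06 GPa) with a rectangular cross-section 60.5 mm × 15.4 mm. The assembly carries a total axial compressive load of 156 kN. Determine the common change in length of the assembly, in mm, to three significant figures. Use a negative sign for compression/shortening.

-0.102 mm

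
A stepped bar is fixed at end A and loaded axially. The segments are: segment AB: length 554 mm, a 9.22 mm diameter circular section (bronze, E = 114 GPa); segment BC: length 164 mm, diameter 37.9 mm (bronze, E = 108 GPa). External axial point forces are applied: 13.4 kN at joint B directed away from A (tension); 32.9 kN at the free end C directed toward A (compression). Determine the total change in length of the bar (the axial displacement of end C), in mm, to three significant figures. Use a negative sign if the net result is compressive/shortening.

Internal axial forces (sectioning from the free end, tension +): N_BC = -32.9 kN, N_AB = -19.5 kN.
A_AB = 66.77 mm².
A_BC = 1128 mm².
δ_AB = -19500·554/(66.77·114000) = -1.419 mm
δ_BC = -32900·164/(1128·108000) = -0.04428 mm
δ = Σδ_i = -1.464 mm.

-1.46 mm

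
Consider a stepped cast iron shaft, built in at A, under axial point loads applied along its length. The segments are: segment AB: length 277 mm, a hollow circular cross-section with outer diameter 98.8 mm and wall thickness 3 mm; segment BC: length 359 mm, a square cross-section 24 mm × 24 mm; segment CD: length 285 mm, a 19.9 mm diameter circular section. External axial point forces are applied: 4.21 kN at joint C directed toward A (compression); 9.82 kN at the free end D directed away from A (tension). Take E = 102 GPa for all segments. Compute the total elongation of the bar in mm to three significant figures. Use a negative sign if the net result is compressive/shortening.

0.139 mm

Internal axial forces (sectioning from the free end, tension +): N_CD = 9.82 kN, N_BC = 5.61 kN, N_AB = 5.61 kN.
A_AB = 902.9 mm².
A_BC = 576 mm².
A_CD = 311 mm².
δ_AB = 5610·277/(902.9·102000) = 0.01687 mm
δ_BC = 5610·359/(576·102000) = 0.03428 mm
δ_CD = 9820·285/(311·102000) = 0.08822 mm
δ = Σδ_i = 0.1394 mm.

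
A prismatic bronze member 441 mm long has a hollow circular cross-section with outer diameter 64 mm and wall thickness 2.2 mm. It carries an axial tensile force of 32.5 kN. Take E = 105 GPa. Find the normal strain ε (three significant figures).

A = 427.1 mm².
σ = N/A = 76.09 MPa; ε = σ/E = 76.09/105000 = 7.247e-04.

7.25e-04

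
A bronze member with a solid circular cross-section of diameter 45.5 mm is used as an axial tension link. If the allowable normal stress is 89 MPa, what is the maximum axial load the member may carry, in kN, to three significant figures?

A = 1626 mm².
P_max = σ_allow · A = 89 · 1626 = 144700 N = 144.7 kN.

145 kN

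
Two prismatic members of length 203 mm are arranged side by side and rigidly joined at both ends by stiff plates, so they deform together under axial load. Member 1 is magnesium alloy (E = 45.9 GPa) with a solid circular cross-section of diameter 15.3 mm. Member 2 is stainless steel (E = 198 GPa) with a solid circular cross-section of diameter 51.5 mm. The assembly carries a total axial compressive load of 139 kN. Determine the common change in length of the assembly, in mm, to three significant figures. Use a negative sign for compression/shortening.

-0.0670 mm

A_1 = 183.9 mm².
A_2 = 2083 mm².
Equal strain + equilibrium ⇒ each member carries load in proportion to AE: A₁E₁ = 8439000 N, A₂E₂ = 412400000 N, ΣAE = 420900000 N.
δ = PL/ΣAE = -139000·203/420900000 = -0.06704 mm.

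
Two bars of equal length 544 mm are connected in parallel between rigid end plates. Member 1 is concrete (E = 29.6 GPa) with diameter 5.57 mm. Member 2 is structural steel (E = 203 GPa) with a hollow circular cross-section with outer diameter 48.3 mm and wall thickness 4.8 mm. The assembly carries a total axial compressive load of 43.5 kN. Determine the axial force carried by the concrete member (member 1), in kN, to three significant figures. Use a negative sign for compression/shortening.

A_1 = 24.37 mm².
A_2 = 656 mm².
Equal strain + equilibrium ⇒ each member carries load in proportion to AE: A₁E₁ = 721300 N, A₂E₂ = 133200000 N, ΣAE = 133900000 N.
F₁ = P·A₁E₁/ΣAE = -43500·721300/133900000 = -234.3 N.

-0.234 kN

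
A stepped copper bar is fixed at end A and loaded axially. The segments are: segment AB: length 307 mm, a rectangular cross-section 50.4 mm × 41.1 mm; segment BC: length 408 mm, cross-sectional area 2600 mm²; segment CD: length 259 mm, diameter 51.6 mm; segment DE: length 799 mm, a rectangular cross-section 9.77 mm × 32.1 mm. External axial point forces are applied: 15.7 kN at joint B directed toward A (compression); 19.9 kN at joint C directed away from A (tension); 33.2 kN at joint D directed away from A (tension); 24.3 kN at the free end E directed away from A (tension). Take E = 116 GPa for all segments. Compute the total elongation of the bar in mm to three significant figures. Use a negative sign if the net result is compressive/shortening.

Internal axial forces (sectioning from the free end, tension +): N_DE = 24.3 kN, N_CD = 57.5 kN, N_BC = 77.4 kN, N_AB = 61.7 kN.
A_AB = 2071 mm².
A_CD = 2091 mm².
A_DE = 313.6 mm².
δ_AB = 61700·307/(2071·116000) = 0.07883 mm
δ_BC = 77400·408/(2600·116000) = 0.1047 mm
δ_CD = 57500·259/(2091·116000) = 0.06139 mm
δ_DE = 24300·799/(313.6·116000) = 0.5337 mm
δ = Σδ_i = 0.7786 mm.

0.779 mm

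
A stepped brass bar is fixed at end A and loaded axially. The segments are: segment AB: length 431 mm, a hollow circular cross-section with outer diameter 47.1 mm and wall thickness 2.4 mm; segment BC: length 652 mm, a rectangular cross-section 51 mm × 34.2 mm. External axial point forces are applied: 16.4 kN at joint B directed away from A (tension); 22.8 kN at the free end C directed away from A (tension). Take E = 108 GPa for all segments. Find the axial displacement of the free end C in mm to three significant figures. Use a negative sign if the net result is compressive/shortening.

0.543 mm

Internal axial forces (sectioning from the free end, tension +): N_BC = 22.8 kN, N_AB = 39.2 kN.
A_AB = 337 mm².
A_BC = 1744 mm².
δ_AB = 39200·431/(337·108000) = 0.4642 mm
δ_BC = 22800·652/(1744·108000) = 0.07892 mm
δ = Σδ_i = 0.5431 mm.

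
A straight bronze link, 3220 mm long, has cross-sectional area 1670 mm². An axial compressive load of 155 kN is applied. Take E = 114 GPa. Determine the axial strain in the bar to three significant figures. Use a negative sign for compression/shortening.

-8.14e-04

σ = N/A = -92.81 MPa; ε = σ/E = -92.81/114000 = -8.142e-04.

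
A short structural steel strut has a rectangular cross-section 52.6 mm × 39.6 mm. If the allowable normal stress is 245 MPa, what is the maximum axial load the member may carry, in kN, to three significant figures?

510 kN

A = 2083 mm².
P_max = σ_allow · A = 245 · 2083 = 510300 N = 510.3 kN.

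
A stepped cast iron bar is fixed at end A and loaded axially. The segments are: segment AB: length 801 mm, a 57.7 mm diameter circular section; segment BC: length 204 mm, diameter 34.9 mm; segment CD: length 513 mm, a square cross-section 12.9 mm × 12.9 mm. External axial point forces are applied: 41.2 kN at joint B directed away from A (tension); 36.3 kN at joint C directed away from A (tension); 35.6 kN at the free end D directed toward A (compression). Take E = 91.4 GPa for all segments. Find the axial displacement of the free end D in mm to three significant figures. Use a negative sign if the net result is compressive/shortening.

Internal axial forces (sectioning from the free end, tension +): N_CD = -35.6 kN, N_BC = 0.7 kN, N_AB = 41.9 kN.
A_AB = 2615 mm².
A_BC = 956.6 mm².
A_CD = 166.4 mm².
δ_AB = 41900·801/(2615·91400) = 0.1404 mm
δ_BC = 700·204/(956.6·91400) = 0.001633 mm
δ_CD = -35600·513/(166.4·91400) = -1.201 mm
δ = Σδ_i = -1.059 mm.

-1.06 mm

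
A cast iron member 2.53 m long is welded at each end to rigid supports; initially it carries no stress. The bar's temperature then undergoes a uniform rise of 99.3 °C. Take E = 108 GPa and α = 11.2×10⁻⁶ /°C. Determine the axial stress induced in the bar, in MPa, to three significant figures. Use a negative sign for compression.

Free thermal expansion αLΔT = 11.2e-6 · 2530 · 99.3 = 2.814 mm.
The walls impose strain ε = −(2.814)/2530 = -1.1122e-03; σ = Eε = 108000 · -1.1122e-03 = -120.1 MPa.

-120 MPa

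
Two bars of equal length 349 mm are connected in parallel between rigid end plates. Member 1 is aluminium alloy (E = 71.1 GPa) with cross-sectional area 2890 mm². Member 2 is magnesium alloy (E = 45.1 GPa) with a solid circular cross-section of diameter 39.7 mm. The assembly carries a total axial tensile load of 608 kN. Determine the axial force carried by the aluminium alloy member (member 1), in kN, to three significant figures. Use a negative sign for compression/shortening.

478 kN

A_2 = 1238 mm².
Equal strain + equilibrium ⇒ each member carries load in proportion to AE: A₁E₁ = 205500000 N, A₂E₂ = 55830000 N, ΣAE = 261300000 N.
F₁ = P·A₁E₁/ΣAE = 608000·205500000/261300000 = 478100 N.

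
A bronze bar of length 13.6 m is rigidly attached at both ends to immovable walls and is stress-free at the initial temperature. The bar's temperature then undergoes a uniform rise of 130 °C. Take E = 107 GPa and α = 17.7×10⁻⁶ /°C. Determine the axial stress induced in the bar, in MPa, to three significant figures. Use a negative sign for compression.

-246 MPa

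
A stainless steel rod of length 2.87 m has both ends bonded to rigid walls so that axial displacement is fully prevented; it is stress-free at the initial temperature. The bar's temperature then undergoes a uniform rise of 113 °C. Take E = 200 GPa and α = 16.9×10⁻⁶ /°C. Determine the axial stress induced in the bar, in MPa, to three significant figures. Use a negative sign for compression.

-382 MPa

Free thermal expansion αLΔT = 16.9e-6 · 2870 · 113 = 5.481 mm.
The walls impose strain ε = −(5.481)/2870 = -1.9097e-03; σ = Eε = 200000 · -1.9097e-03 = -381.9 MPa.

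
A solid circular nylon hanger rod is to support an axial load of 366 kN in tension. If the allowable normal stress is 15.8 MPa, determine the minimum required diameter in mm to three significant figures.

Required area A ≥ P/σ_allow = 366000/15.8 = 23160 mm².
For a solid circular section, d ≥ √(4A/π) = 171.7 mm.

172 mm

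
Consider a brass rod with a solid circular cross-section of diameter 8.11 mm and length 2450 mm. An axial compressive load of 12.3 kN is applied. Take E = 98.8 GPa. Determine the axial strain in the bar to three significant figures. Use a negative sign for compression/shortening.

-0.00241

A = 51.66 mm².
σ = N/A = -238.1 MPa; ε = σ/E = -238.1/98800 = -2.410e-03.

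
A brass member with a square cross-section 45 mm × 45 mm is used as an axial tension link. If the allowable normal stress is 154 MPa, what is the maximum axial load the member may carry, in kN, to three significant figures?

A = 2025 mm².
P_max = σ_allow · A = 154 · 2025 = 311800 N = 311.9 kN.

312 kN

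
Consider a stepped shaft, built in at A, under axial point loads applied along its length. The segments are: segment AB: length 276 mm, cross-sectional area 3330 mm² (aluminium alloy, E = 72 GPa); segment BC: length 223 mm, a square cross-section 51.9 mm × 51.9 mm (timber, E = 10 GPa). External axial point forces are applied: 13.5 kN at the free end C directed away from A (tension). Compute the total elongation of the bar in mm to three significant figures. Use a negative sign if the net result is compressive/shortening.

Internal axial forces (sectioning from the free end, tension +): N_BC = 13.5 kN, N_AB = 13.5 kN.
A_BC = 2694 mm².
δ_AB = 13500·276/(3330·72000) = 0.01554 mm
δ_BC = 13500·223/(2694·10000) = 0.1118 mm
δ = Σδ_i = 0.1273 mm.

0.127 mm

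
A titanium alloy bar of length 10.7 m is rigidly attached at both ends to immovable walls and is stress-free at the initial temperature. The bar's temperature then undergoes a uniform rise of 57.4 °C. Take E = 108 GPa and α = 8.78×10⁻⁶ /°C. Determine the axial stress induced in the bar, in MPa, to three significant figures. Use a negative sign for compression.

-54.4 MPa

Free thermal expansion αLΔT = 8.78e-6 · 10700 · 57.4 = 5.393 mm.
The walls impose strain ε = −(5.393)/10700 = -5.0397e-04; σ = Eε = 108000 · -5.0397e-04 = -54.43 MPa.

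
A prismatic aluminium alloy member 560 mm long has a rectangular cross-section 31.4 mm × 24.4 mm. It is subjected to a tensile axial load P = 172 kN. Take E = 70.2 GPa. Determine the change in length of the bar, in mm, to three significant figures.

A = 766.2 mm².
δ_mech = NL/(AE) = 172000·560/(766.2·70200) = 1.791 mm.

1.79 mm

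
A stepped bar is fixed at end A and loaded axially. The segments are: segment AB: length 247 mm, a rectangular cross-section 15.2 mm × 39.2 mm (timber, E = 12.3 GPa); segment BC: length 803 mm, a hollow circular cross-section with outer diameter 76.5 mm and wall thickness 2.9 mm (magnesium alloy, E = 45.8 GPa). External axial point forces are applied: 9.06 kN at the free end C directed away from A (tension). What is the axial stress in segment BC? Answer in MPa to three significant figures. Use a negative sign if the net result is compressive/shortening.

Internal axial forces (sectioning from the free end, tension +): N_BC = 9.06 kN, N_AB = 9.06 kN.
A_BC = 670.5 mm².
σ_BC = N_BC/A_BC = 9060/670.5 = 13.51 MPa.

13.5 MPa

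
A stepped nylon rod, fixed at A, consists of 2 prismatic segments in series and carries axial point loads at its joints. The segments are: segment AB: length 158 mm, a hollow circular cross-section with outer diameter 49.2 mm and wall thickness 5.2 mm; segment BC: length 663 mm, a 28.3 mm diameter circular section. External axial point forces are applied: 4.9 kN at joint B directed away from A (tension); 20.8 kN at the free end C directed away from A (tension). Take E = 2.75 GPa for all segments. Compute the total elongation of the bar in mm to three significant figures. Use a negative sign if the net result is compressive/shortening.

Internal axial forces (sectioning from the free end, tension +): N_BC = 20.8 kN, N_AB = 25.7 kN.
A_AB = 718.8 mm².
A_BC = 629 mm².
δ_AB = 25700·158/(718.8·2750) = 2.054 mm
δ_BC = 20800·663/(629·2750) = 7.972 mm
δ = Σδ_i = 10.03 mm.

10.0 mm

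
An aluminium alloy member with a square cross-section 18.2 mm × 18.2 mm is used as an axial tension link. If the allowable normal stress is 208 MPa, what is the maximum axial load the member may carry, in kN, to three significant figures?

68.9 kN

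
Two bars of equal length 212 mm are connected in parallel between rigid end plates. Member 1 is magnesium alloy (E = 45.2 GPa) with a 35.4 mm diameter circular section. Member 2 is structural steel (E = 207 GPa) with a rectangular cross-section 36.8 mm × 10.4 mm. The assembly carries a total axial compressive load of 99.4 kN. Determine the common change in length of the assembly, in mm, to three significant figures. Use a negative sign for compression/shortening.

-0.170 mm

A_1 = 984.2 mm².
A_2 = 382.7 mm².
Equal strain + equilibrium ⇒ each member carries load in proportion to AE: A₁E₁ = 44490000 N, A₂E₂ = 79220000 N, ΣAE = 123700000 N.
δ = PL/ΣAE = -99400·212/123700000 = -0.1703 mm.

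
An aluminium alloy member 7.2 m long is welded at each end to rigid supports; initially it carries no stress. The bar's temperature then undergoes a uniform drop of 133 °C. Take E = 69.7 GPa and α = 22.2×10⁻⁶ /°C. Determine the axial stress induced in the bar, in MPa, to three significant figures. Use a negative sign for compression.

Free thermal expansion αLΔT = 22.2e-6 · 7200 · -133 = -21.26 mm.
The walls impose strain ε = −(-21.26)/7200 = 2.9526e-03; σ = Eε = 69700 · 2.9526e-03 = 205.8 MPa.

206 MPa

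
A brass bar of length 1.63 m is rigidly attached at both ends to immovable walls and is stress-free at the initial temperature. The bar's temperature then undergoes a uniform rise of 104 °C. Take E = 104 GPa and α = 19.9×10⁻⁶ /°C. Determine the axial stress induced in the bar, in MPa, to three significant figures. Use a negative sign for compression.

-215 MPa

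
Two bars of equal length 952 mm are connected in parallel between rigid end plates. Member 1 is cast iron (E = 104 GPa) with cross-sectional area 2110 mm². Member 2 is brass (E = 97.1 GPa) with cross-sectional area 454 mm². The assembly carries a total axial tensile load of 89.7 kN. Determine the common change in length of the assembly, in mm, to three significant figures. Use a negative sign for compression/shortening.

0.324 mm

Equal strain + equilibrium ⇒ each member carries load in proportion to AE: A₁E₁ = 219400000 N, A₂E₂ = 44080000 N, ΣAE = 263500000 N.
δ = PL/ΣAE = 89700·952/263500000 = 0.324 mm.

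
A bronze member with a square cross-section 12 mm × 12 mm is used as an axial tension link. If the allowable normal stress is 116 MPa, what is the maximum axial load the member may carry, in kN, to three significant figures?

16.7 kN

A = 144 mm².
P_max = σ_allow · A = 116 · 144 = 16700 N = 16.7 kN.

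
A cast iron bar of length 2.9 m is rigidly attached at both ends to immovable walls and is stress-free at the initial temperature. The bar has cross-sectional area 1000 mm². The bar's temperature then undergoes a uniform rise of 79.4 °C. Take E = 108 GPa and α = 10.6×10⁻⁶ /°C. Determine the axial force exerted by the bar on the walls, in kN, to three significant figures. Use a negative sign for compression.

Free thermal expansion αLΔT = 10.6e-6 · 2900 · 79.4 = 2.441 mm.
The walls impose strain ε = −(2.441)/2900 = -8.4164e-04; σ = Eε = 108000 · -8.4164e-04 = -90.9 MPa.
Wall reaction R = σ·A = -90.9·1000 = -90900 N = -90.9 kN.

-90.9 kN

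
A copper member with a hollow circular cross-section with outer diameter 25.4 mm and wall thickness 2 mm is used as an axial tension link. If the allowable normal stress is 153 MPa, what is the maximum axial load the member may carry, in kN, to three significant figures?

A = 147 mm².
P_max = σ_allow · A = 153 · 147 = 22500 N = 22.5 kN.

22.5 kN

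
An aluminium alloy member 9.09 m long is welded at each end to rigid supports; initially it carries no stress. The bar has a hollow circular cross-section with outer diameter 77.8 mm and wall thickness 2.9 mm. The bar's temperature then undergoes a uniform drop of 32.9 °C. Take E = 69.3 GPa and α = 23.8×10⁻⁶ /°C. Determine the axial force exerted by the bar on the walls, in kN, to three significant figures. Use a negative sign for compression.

37.0 kN

Free thermal expansion αLΔT = 23.8e-6 · 9090 · -32.9 = -7.118 mm.
The walls impose strain ε = −(-7.118)/9090 = 7.8302e-04; σ = Eε = 69300 · 7.8302e-04 = 54.26 MPa.
Wall reaction R = σ·A = 54.26·682.4 = 37030 N = 37.03 kN.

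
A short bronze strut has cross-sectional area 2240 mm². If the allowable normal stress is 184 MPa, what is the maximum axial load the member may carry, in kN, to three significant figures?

412 kN

P_max = σ_allow · A = 184 · 2240 = 412200 N = 412.2 kN.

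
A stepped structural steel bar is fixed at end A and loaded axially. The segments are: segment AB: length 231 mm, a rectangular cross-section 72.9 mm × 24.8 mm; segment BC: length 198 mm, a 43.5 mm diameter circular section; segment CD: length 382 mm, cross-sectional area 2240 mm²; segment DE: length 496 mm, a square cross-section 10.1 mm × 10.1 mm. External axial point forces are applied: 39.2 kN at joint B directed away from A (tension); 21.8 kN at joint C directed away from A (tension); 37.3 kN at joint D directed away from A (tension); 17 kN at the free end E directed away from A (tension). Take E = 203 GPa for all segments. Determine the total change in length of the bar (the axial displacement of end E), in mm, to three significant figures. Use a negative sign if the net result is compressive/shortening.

Internal axial forces (sectioning from the free end, tension +): N_DE = 17 kN, N_CD = 54.3 kN, N_BC = 76.1 kN, N_AB = 115.3 kN.
A_AB = 1808 mm².
A_BC = 1486 mm².
A_DE = 102 mm².
δ_AB = 115300·231/(1808·203000) = 0.07257 mm
δ_BC = 76100·198/(1486·203000) = 0.04994 mm
δ_CD = 54300·382/(2240·203000) = 0.04562 mm
δ_DE = 17000·496/(102·203000) = 0.4072 mm
δ = Σδ_i = 0.5753 mm.

0.575 mm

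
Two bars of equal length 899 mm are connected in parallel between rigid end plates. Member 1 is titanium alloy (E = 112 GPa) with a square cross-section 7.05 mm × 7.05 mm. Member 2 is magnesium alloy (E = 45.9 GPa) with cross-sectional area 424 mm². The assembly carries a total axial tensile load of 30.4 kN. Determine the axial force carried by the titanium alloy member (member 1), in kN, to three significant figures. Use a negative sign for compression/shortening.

A_1 = 49.7 mm².
Equal strain + equilibrium ⇒ each member carries load in proportion to AE: A₁E₁ = 5567000 N, A₂E₂ = 19460000 N, ΣAE = 25030000 N.
F₁ = P·A₁E₁/ΣAE = 30400·5567000/25030000 = 6761 N.

6.76 kN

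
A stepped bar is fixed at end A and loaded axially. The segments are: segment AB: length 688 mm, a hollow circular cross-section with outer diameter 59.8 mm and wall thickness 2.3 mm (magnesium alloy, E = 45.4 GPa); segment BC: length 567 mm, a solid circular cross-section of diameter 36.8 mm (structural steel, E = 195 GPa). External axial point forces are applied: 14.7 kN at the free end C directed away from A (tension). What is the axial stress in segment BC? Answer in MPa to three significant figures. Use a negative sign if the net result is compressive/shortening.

13.8 MPa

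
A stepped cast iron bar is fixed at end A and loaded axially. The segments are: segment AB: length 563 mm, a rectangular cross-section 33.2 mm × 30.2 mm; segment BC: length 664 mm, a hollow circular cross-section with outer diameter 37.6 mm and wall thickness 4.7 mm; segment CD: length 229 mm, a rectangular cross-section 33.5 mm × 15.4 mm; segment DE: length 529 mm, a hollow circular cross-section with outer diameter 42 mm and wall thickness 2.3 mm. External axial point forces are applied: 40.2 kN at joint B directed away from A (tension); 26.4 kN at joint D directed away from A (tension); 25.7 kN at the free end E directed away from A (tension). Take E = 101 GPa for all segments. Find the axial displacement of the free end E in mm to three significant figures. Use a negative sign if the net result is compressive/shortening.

Internal axial forces (sectioning from the free end, tension +): N_DE = 25.7 kN, N_CD = 52.1 kN, N_BC = 52.1 kN, N_AB = 92.3 kN.
A_AB = 1003 mm².
A_BC = 485.8 mm².
A_CD = 515.9 mm².
A_DE = 286.9 mm².
δ_AB = 92300·563/(1003·101000) = 0.5131 mm
δ_BC = 52100·664/(485.8·101000) = 0.7051 mm
δ_CD = 52100·229/(515.9·101000) = 0.229 mm
δ_DE = 25700·529/(286.9·101000) = 0.4692 mm
δ = Σδ_i = 1.916 mm.

1.92 mm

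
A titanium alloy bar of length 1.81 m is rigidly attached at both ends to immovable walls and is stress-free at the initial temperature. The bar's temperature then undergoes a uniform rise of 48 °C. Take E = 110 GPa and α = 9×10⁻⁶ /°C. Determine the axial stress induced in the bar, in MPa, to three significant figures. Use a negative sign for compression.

Free thermal expansion αLΔT = 9e-6 · 1810 · 48 = 0.7819 mm.
The walls impose strain ε = −(0.7819)/1810 = -4.3200e-04; σ = Eε = 110000 · -4.3200e-04 = -47.52 MPa.

-47.5 MPa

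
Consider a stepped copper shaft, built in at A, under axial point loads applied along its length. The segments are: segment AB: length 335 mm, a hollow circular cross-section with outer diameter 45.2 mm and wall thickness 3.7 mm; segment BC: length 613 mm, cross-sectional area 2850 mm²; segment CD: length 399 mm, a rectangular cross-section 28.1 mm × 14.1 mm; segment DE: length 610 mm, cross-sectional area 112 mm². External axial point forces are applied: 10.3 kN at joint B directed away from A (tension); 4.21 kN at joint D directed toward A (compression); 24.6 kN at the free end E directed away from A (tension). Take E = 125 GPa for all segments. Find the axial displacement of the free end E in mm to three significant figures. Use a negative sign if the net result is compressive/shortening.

1.44 mm

Internal axial forces (sectioning from the free end, tension +): N_DE = 24.6 kN, N_CD = 20.39 kN, N_BC = 20.39 kN, N_AB = 30.69 kN.
A_AB = 482.4 mm².
A_CD = 396.2 mm².
δ_AB = 30690·335/(482.4·125000) = 0.1705 mm
δ_BC = 20390·613/(2850·125000) = 0.03509 mm
δ_CD = 20390·399/(396.2·125000) = 0.1643 mm
δ_DE = 24600·610/(112·125000) = 1.072 mm
δ = Σδ_i = 1.442 mm.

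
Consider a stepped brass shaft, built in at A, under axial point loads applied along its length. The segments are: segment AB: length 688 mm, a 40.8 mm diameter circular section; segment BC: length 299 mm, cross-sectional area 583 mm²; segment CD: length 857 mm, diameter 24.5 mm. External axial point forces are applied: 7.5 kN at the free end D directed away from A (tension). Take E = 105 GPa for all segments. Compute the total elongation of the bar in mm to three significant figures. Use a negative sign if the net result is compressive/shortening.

0.204 mm

Internal axial forces (sectioning from the free end, tension +): N_CD = 7.5 kN, N_BC = 7.5 kN, N_AB = 7.5 kN.
A_AB = 1307 mm².
A_CD = 471.4 mm².
δ_AB = 7500·688/(1307·105000) = 0.03759 mm
δ_BC = 7500·299/(583·105000) = 0.03663 mm
δ_CD = 7500·857/(471.4·105000) = 0.1298 mm
δ = Σδ_i = 0.2041 mm.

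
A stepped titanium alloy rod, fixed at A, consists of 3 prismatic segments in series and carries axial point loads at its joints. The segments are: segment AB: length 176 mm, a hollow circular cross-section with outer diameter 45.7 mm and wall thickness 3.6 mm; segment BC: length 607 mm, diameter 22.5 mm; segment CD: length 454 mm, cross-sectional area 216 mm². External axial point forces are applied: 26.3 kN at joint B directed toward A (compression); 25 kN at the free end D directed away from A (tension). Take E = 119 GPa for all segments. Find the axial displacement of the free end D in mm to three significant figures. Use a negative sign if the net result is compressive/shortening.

Internal axial forces (sectioning from the free end, tension +): N_CD = 25 kN, N_BC = 25 kN, N_AB = -1.3 kN.
A_AB = 476.1 mm².
A_BC = 397.6 mm².
δ_AB = -1300·176/(476.1·119000) = -0.004038 mm
δ_BC = 25000·607/(397.6·119000) = 0.3207 mm
δ_CD = 25000·454/(216·119000) = 0.4416 mm
δ = Σδ_i = 0.7582 mm.

0.758 mm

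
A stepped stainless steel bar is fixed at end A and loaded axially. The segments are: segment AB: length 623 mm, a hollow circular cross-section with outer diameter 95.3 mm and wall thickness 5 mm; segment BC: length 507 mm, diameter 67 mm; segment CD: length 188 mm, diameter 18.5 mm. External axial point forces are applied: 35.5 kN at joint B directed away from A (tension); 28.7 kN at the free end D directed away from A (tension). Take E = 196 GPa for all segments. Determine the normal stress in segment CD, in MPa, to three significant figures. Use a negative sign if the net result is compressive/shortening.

107 MPa

Internal axial forces (sectioning from the free end, tension +): N_CD = 28.7 kN, N_BC = 28.7 kN, N_AB = 64.2 kN.
A_CD = 268.8 mm².
σ_CD = N_CD/A_CD = 28700/268.8 = 106.8 MPa.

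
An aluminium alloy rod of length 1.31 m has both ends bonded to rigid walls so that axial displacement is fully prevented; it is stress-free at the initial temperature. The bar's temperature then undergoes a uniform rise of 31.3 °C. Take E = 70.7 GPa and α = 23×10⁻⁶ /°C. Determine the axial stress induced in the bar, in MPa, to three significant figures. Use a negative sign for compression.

-50.9 MPa

Free thermal expansion αLΔT = 23e-6 · 1310 · 31.3 = 0.9431 mm.
The walls impose strain ε = −(0.9431)/1310 = -7.1990e-04; σ = Eε = 70700 · -7.1990e-04 = -50.9 MPa.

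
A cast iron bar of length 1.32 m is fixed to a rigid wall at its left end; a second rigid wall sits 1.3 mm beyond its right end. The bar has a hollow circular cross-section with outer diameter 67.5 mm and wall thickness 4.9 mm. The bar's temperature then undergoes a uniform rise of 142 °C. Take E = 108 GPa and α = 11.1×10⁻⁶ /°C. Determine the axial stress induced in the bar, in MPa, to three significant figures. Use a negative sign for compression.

Free thermal expansion αLΔT = 11.1e-6 · 1320 · 142 = 2.081 mm.
The walls engage after the gap closes; constrained expansion = 2.081 − 1.3 = 0.7806 mm.
The walls impose strain ε = −(0.7806)/1320 = -5.9135e-04; σ = Eε = 108000 · -5.9135e-04 = -63.87 MPa.

-63.9 MPa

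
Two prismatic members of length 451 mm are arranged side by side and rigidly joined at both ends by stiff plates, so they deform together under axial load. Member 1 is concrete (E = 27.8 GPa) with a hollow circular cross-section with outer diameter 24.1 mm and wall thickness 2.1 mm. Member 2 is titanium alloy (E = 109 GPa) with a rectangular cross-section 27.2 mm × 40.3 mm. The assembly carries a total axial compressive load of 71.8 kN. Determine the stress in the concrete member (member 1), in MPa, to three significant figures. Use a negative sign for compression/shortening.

A_1 = 145.1 mm².
A_2 = 1096 mm².
Equal strain + equilibrium ⇒ each member carries load in proportion to AE: A₁E₁ = 4035000 N, A₂E₂ = 119500000 N, ΣAE = 123500000 N.
σ₁ = P·E₁/ΣAE = -71800·27800/123500000 = -16.16 MPa.

-16.2 MPa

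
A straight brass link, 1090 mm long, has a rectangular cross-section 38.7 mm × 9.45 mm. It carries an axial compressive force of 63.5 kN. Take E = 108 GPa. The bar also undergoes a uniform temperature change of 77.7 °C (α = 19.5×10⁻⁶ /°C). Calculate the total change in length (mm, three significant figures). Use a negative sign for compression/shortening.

A = 365.7 mm².
δ_mech = NL/(AE) = -63500·1090/(365.7·108000) = -1.752 mm.
δ_thermal = αLΔT = 19.5e-6·1090·77.7 = 1.652 mm.
δ = δ_mech + δ_thermal = -0.1009 mm.

-0.101 mm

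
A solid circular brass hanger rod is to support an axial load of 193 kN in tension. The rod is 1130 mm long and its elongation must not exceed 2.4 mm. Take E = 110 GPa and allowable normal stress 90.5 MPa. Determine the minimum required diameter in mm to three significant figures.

Required area A ≥ P/σ_allow = 193000/90.5 = 2133 mm².
For a solid circular section, d ≥ √(4A/π) = 52.11 mm.
Elongation limit: A ≥ PL/(Eδ_allow) = 193000·1130/(110000·2.4) = 826.1 mm² ⇒ d ≥ 32.43 mm.
The stress limit governs.

52.1 mm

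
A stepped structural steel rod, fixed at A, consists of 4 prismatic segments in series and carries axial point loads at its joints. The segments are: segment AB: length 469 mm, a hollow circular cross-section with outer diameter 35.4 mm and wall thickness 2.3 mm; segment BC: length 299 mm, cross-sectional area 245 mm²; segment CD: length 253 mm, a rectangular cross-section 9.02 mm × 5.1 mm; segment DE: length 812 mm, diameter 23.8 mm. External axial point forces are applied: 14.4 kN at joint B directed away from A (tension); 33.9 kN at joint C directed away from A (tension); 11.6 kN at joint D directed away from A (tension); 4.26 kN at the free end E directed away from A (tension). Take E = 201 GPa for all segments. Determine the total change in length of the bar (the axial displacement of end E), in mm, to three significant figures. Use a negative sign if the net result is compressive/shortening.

Internal axial forces (sectioning from the free end, tension +): N_DE = 4.26 kN, N_CD = 15.86 kN, N_BC = 49.76 kN, N_AB = 64.16 kN.
A_AB = 239.2 mm².
A_CD = 46 mm².
A_DE = 444.9 mm².
δ_AB = 64160·469/(239.2·201000) = 0.6259 mm
δ_BC = 49760·299/(245·201000) = 0.3021 mm
δ_CD = 15860·253/(46·201000) = 0.434 mm
δ_DE = 4260·812/(444.9·201000) = 0.03868 mm
δ = Σδ_i = 1.401 mm.

1.40 mm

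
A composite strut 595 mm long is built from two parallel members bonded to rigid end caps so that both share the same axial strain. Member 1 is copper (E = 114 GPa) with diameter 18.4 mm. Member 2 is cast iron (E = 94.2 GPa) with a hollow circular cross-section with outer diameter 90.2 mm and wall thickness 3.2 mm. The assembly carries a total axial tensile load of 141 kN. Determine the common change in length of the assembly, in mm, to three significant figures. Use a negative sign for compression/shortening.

0.744 mm

A_1 = 265.9 mm².
A_2 = 874.6 mm².
Equal strain + equilibrium ⇒ each member carries load in proportion to AE: A₁E₁ = 30310000 N, A₂E₂ = 82390000 N, ΣAE = 112700000 N.
δ = PL/ΣAE = 141000·595/112700000 = 0.7444 mm.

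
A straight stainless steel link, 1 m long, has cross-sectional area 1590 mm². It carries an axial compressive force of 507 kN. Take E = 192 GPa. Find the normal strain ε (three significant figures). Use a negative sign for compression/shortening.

-0.00166

σ = N/A = -318.9 MPa; ε = σ/E = -318.9/192000 = -1.661e-03.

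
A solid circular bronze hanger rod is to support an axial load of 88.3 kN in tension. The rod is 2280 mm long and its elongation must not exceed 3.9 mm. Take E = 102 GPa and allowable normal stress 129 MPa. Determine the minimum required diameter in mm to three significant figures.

Required area A ≥ P/σ_allow = 88300/129 = 684.5 mm².
For a solid circular section, d ≥ √(4A/π) = 29.52 mm.
Elongation limit: A ≥ PL/(Eδ_allow) = 88300·2280/(102000·3.9) = 506.1 mm² ⇒ d ≥ 25.38 mm.
The stress limit governs.

29.5 mm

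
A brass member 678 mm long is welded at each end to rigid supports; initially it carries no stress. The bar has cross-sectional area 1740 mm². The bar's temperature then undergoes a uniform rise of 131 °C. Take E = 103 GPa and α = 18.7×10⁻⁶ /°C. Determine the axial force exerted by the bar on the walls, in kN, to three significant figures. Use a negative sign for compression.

Free thermal expansion αLΔT = 18.7e-6 · 678 · 131 = 1.661 mm.
The walls impose strain ε = −(1.661)/678 = -2.4497e-03; σ = Eε = 103000 · -2.4497e-03 = -252.3 MPa.
Wall reaction R = σ·A = -252.3·1740 = -439000 N = -439 kN.

-439 kN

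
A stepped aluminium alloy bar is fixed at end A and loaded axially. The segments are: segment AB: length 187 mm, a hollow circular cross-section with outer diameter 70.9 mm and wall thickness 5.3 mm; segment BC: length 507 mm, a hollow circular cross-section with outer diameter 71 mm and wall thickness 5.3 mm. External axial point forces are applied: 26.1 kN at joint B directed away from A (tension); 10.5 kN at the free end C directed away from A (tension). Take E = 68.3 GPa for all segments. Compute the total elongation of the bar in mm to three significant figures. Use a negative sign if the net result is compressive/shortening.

0.163 mm

Internal axial forces (sectioning from the free end, tension +): N_BC = 10.5 kN, N_AB = 36.6 kN.
A_AB = 1092 mm².
A_BC = 1094 mm².
δ_AB = 36600·187/(1092·68300) = 0.09174 mm
δ_BC = 10500·507/(1094·68300) = 0.07125 mm
δ = Σδ_i = 0.163 mm.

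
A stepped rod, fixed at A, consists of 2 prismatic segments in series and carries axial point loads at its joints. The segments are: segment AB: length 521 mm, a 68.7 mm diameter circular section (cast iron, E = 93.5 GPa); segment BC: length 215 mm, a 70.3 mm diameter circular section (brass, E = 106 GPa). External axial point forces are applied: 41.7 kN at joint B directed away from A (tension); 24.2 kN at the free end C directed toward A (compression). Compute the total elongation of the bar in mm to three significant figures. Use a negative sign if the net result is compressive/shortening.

Internal axial forces (sectioning from the free end, tension +): N_BC = -24.2 kN, N_AB = 17.5 kN.
A_AB = 3707 mm².
A_BC = 3882 mm².
δ_AB = 17500·521/(3707·93500) = 0.02631 mm
δ_BC = -24200·215/(3882·106000) = -0.01265 mm
δ = Σδ_i = 0.01366 mm.

0.0137 mm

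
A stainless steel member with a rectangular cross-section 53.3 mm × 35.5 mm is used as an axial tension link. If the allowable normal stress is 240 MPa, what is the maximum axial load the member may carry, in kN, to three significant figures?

A = 1892 mm².
P_max = σ_allow · A = 240 · 1892 = 454100 N = 454.1 kN.

454 kN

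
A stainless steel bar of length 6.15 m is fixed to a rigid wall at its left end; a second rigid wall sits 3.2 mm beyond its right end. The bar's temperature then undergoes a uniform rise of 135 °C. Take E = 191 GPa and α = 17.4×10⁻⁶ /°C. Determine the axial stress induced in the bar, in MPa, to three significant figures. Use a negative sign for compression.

-349 MPa

Free thermal expansion αLΔT = 17.4e-6 · 6150 · 135 = 14.45 mm.
The walls engage after the gap closes; constrained expansion = 14.45 − 3.2 = 11.25 mm.
The walls impose strain ε = −(11.25)/6150 = -1.8287e-03; σ = Eε = 191000 · -1.8287e-03 = -349.3 MPa.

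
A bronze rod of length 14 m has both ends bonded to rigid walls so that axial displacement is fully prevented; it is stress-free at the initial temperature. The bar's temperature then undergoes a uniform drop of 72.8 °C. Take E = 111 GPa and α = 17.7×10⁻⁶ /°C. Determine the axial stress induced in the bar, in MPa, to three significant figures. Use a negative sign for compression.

143 MPa

Free thermal expansion αLΔT = 17.7e-6 · 14000 · -72.8 = -18.04 mm.
The walls impose strain ε = −(-18.04)/14000 = 1.2886e-03; σ = Eε = 111000 · 1.2886e-03 = 143 MPa.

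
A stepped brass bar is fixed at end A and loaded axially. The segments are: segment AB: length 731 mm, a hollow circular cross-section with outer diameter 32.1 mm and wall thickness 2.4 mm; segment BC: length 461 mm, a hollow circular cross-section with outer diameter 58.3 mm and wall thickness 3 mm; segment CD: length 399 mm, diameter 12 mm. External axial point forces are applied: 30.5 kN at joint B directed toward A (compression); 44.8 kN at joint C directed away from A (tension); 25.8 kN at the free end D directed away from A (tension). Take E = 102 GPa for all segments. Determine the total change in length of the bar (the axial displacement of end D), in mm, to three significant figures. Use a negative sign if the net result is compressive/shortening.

Internal axial forces (sectioning from the free end, tension +): N_CD = 25.8 kN, N_BC = 70.6 kN, N_AB = 40.1 kN.
A_AB = 223.9 mm².
A_BC = 521.2 mm².
A_CD = 113.1 mm².
δ_AB = 40100·731/(223.9·102000) = 1.283 mm
δ_BC = 70600·461/(521.2·102000) = 0.6122 mm
δ_CD = 25800·399/(113.1·102000) = 0.8924 mm
δ = Σδ_i = 2.788 mm.

2.79 mm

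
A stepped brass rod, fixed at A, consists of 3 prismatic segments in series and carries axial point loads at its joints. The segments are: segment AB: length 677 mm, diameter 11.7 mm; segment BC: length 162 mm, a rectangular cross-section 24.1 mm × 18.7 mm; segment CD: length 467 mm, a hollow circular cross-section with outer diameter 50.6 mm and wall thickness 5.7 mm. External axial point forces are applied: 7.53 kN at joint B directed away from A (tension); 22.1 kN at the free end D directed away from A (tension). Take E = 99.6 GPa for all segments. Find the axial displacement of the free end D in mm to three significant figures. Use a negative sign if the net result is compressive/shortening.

2.08 mm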